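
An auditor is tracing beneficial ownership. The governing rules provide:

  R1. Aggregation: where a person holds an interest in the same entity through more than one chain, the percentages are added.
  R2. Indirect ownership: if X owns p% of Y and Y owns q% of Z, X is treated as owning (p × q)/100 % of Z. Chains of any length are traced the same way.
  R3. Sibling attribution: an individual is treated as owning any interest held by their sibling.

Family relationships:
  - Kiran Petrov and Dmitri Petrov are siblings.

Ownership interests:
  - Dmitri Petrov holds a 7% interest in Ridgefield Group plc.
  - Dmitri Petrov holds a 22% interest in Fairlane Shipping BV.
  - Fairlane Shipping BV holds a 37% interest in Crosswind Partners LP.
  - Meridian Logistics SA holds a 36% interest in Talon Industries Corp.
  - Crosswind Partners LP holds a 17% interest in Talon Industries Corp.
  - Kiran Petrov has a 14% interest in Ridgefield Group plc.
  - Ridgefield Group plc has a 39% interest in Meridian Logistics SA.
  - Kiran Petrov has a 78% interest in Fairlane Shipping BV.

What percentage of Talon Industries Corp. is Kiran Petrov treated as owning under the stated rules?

By sibling attribution (R3), Kiran Petrov is treated as also owning Dmitri Petrov's interest in Fairlane Shipping BV, giving 78% + 22% = 100%.
By sibling attribution (R3), Kiran Petrov is treated as also owning Dmitri Petrov's interest in Ridgefield Group plc, giving 14% + 7% = 21%.
Chain via Fairlane Shipping BV → Crosswind Partners LP (R2): 100% × 37% × 17% = 6.29% of Talon Industries Corp.
Chain via Ridgefield Group plc → Meridian Logistics SA (R2): 21% × 39% × 36% = 2.9484% of Talon Industries Corp.
Aggregating (R1): 6.29% + 2.9484% = 9.2384%.

9.2384%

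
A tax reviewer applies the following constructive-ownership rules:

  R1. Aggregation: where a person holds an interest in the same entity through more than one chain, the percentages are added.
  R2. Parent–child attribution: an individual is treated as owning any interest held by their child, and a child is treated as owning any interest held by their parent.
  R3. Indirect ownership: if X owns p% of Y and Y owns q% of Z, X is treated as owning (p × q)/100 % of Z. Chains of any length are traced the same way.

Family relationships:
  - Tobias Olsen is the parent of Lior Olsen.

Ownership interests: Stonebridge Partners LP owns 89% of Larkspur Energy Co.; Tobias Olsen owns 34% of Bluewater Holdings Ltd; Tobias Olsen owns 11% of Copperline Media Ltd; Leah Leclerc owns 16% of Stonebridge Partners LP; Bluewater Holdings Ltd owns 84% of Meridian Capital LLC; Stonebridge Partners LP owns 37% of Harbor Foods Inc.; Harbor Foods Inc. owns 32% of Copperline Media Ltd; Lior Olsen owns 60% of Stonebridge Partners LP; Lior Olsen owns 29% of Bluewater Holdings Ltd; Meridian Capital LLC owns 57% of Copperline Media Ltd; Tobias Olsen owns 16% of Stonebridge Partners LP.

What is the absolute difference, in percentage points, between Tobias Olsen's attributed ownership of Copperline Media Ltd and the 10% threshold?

By parent–child attribution (R2), Tobias Olsen is treated as also owning Lior Olsen's interest in Bluewater Holdings Ltd, giving 34% + 29% = 63%.
By parent–child attribution (R2), Tobias Olsen is treated as also owning Lior Olsen's interest in Stonebridge Partners LP, giving 16% + 60% = 76%.
Chain via Bluewater Holdings Ltd → Meridian Capital LLC (R3): 63% × 84% × 57% = 30.1644% of Copperline Media Ltd.
Chain via Stonebridge Partners LP → Harbor Foods Inc. (R3): 76% × 37% × 32% = 8.9984% of Copperline Media Ltd.
Direct interest in Copperline Media Ltd: 11%.
Aggregating (R1): 30.1644% + 8.9984% + 11% = 50.1628%.
50.1628% exceeds the 10% threshold by 40.1628 percentage points.

40.1628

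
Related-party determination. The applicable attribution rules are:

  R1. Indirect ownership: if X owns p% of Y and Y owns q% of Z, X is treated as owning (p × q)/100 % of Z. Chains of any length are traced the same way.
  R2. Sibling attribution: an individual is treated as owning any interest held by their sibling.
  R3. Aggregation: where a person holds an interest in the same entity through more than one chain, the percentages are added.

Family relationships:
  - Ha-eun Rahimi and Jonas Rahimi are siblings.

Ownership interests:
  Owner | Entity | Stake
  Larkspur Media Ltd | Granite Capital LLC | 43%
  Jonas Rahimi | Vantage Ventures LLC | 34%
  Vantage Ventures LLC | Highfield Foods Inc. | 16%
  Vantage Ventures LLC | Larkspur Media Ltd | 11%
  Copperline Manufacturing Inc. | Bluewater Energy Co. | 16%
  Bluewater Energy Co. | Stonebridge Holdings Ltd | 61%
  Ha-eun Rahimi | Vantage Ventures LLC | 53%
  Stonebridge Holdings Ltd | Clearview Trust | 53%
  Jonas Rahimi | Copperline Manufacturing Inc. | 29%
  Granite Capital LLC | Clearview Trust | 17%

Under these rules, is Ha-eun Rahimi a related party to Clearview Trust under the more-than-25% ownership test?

No

By sibling attribution (R2), Ha-eun Rahimi is treated as also owning Jonas Rahimi's interest in Vantage Ventures LLC, giving 53% + 34% = 87%.
By sibling attribution (R2), Ha-eun Rahimi is treated as owning Jonas Rahimi's 29% interest in Copperline Manufacturing Inc.
Chain via Vantage Ventures LLC → Larkspur Media Ltd → Granite Capital LLC (R1): 87% × 11% × 43% × 17% = 0.699567% of Clearview Trust.
Chain via Copperline Manufacturing Inc. → Bluewater Energy Co. → Stonebridge Holdings Ltd (R1): 29% × 16% × 61% × 53% = 1.500112% of Clearview Trust.
Aggregating (R3): 0.699567% + 1.500112% = 2.199679%.
2.199679% does not exceed the 25% threshold, so Ha-eun is not a related party to Clearview Trust.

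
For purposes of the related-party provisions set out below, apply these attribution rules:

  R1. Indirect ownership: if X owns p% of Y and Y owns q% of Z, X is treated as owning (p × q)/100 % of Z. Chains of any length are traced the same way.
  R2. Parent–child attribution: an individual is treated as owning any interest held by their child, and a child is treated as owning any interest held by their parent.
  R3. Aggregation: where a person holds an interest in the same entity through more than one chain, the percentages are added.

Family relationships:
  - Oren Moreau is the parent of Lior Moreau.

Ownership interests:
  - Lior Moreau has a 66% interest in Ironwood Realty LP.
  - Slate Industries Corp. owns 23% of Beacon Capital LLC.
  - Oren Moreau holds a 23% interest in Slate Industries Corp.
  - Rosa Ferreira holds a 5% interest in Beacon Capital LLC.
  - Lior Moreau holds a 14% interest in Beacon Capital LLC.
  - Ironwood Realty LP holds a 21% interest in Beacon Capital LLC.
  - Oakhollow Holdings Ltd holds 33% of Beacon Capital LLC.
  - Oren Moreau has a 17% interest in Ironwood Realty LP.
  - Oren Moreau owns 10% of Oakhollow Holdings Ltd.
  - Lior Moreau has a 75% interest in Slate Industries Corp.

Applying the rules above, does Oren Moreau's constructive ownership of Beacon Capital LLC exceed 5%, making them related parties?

Yes

By parent–child attribution (R2), Oren Moreau is treated as also owning Lior Moreau's interest in Ironwood Realty LP, giving 17% + 66% = 83%.
By parent–child attribution (R2), Oren Moreau is treated as also owning Lior Moreau's interest in Slate Industries Corp, giving 23% + 75% = 98%.
By parent–child attribution (R2), Oren Moreau is treated as owning Lior Moreau's 14% interest in Beacon Capital LLC.
Chain via Oakhollow Holdings Ltd (R1): 10% × 33% = 3.3% of Beacon Capital LLC.
Chain via Ironwood Realty LP (R1): 83% × 21% = 17.43% of Beacon Capital LLC.
Chain via Slate Industries Corp. (R1): 98% × 23% = 22.54% of Beacon Capital LLC.
Direct interest in Beacon Capital LLC: 14%.
Aggregating (R3): 3.3% + 17.43% + 22.54% + 14% = 57.27%.
57.27% exceeds the 5% threshold, so Oren is a related party to Beacon Capital LLC.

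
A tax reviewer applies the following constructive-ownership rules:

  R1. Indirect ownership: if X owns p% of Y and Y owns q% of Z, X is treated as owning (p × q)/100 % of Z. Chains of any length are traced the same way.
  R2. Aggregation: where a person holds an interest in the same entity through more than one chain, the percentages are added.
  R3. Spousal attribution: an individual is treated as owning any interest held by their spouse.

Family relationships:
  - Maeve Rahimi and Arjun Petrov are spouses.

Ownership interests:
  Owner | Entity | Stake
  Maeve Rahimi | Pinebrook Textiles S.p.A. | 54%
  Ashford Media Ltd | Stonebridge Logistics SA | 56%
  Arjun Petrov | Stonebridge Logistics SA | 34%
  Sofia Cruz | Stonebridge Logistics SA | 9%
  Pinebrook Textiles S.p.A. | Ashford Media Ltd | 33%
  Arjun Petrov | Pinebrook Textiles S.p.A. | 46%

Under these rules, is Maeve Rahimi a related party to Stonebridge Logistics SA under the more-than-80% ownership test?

By spousal attribution (R3), Maeve Rahimi is treated as also owning Arjun Petrov's interest in Pinebrook Textiles S.p.A, giving 54% + 46% = 100%.
By spousal attribution (R3), Maeve Rahimi is treated as owning Arjun Petrov's 34% interest in Stonebridge Logistics SA.
Chain via Pinebrook Textiles S.p.A. → Ashford Media Ltd (R1): 100% × 33% × 56% = 18.48% of Stonebridge Logistics SA.
Direct interest in Stonebridge Logistics SA: 34%.
Aggregating (R2): 18.48% + 34% = 52.48%.
52.48% does not exceed the 80% threshold, so Maeve is not a related party to Stonebridge Logistics SA.

No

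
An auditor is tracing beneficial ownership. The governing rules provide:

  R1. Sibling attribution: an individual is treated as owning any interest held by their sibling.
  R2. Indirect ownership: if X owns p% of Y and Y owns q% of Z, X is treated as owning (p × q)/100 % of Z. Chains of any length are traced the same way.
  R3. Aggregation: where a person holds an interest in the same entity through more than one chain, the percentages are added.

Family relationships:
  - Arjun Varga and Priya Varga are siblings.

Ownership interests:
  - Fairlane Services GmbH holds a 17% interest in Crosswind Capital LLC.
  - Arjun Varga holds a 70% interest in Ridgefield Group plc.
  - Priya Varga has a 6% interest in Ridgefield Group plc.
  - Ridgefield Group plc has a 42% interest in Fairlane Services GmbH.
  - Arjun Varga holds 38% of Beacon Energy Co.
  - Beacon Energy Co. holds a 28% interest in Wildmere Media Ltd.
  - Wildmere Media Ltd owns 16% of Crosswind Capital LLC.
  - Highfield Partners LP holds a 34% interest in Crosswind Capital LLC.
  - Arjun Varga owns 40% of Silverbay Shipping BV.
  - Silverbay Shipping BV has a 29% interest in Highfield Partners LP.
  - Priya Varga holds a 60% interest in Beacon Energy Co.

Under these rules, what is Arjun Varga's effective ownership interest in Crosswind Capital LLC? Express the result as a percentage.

By sibling attribution (R1), Arjun Varga is treated as also owning Priya Varga's interest in Ridgefield Group plc, giving 70% + 6% = 76%.
By sibling attribution (R1), Arjun Varga is treated as also owning Priya Varga's interest in Beacon Energy Co, giving 38% + 60% = 98%.
Chain via Ridgefield Group plc → Fairlane Services GmbH (R2): 76% × 42% × 17% = 5.4264% of Crosswind Capital LLC.
Chain via Beacon Energy Co. → Wildmere Media Ltd (R2): 98% × 28% × 16% = 4.3904% of Crosswind Capital LLC.
Chain via Silverbay Shipping BV → Highfield Partners LP (R2): 40% × 29% × 34% = 3.944% of Crosswind Capital LLC.
Aggregating (R3): 5.4264% + 4.3904% + 3.944% = 13.7608%.

13.7608%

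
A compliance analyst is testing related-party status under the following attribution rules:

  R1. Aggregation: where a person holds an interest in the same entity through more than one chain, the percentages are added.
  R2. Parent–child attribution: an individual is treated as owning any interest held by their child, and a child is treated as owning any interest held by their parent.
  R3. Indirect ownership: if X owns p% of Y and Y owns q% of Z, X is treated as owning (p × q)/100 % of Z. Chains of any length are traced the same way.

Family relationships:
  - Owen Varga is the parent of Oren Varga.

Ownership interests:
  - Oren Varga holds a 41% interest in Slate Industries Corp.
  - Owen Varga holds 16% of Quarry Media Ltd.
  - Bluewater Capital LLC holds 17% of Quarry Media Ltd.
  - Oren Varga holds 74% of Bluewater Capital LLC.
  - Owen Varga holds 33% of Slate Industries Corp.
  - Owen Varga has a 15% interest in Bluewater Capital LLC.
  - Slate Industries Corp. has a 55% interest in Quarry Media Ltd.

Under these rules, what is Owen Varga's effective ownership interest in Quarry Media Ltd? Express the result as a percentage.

71.83%

By parent–child attribution (R2), Owen Varga is treated as also owning Oren Varga's interest in Bluewater Capital LLC, giving 15% + 74% = 89%.
By parent–child attribution (R2), Owen Varga is treated as also owning Oren Varga's interest in Slate Industries Corp, giving 33% + 41% = 74%.
Chain via Bluewater Capital LLC (R3): 89% × 17% = 15.13% of Quarry Media Ltd.
Chain via Slate Industries Corp. (R3): 74% × 55% = 40.7% of Quarry Media Ltd.
Direct interest in Quarry Media Ltd: 16%.
Aggregating (R1): 15.13% + 40.7% + 16% = 71.83%.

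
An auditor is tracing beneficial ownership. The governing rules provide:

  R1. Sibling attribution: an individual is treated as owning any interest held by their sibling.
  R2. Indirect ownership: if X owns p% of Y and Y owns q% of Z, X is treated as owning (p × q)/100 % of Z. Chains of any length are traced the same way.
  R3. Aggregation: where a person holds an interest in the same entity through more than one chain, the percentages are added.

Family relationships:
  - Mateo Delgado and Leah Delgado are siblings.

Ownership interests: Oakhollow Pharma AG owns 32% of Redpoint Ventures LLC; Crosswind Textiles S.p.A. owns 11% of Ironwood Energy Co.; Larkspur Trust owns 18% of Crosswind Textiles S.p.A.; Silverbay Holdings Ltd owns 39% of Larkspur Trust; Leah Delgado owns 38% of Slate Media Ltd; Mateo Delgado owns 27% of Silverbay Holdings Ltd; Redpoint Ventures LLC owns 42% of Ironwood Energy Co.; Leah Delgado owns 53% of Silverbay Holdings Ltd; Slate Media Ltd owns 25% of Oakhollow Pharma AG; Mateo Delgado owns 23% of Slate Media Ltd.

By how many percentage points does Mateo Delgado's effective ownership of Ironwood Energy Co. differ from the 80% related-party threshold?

77.33264

By sibling attribution (R1), Mateo Delgado is treated as also owning Leah Delgado's interest in Silverbay Holdings Ltd, giving 27% + 53% = 80%.
By sibling attribution (R1), Mateo Delgado is treated as also owning Leah Delgado's interest in Slate Media Ltd, giving 23% + 38% = 61%.
Chain via Silverbay Holdings Ltd → Larkspur Trust → Crosswind Textiles S.p.A. (R2): 80% × 39% × 18% × 11% = 0.61776% of Ironwood Energy Co.
Chain via Slate Media Ltd → Oakhollow Pharma AG → Redpoint Ventures LLC (R2): 61% × 25% × 32% × 42% = 2.0496% of Ironwood Energy Co.
Aggregating (R3): 0.61776% + 2.0496% = 2.66736%.
2.66736% falls short of the 80% threshold by 77.33264 percentage points.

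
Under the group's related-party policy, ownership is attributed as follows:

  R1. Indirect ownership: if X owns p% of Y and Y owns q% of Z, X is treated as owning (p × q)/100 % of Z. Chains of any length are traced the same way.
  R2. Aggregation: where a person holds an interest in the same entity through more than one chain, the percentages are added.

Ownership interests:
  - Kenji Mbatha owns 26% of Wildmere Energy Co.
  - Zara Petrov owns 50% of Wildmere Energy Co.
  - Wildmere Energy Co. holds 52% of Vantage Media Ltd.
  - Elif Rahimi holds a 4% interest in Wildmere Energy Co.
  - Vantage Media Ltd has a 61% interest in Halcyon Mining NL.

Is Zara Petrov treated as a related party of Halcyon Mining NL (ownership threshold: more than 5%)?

Yes

Chain via Wildmere Energy Co. → Vantage Media Ltd (R1): 50% × 52% × 61% = 15.86% of Halcyon Mining NL.
15.86% exceeds the 5% threshold, so Zara is a related party to Halcyon Mining NL.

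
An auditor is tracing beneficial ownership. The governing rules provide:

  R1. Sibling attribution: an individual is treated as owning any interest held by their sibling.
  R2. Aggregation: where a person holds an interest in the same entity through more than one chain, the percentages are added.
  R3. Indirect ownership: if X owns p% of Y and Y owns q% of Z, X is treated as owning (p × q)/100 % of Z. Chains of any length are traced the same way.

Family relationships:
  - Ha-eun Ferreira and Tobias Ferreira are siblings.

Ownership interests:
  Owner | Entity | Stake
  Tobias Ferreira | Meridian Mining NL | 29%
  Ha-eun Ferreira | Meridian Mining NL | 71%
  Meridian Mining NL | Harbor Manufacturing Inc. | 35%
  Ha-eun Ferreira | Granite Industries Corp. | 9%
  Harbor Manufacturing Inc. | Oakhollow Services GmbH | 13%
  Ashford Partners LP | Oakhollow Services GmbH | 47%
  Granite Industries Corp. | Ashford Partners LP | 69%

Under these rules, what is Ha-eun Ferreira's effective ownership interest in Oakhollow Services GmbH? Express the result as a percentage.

By sibling attribution (R1), Ha-eun Ferreira is treated as also owning Tobias Ferreira's interest in Meridian Mining NL, giving 71% + 29% = 100%.
Chain via Granite Industries Corp. → Ashford Partners LP (R3): 9% × 69% × 47% = 2.9187% of Oakhollow Services GmbH.
Chain via Meridian Mining NL → Harbor Manufacturing Inc. (R3): 100% × 35% × 13% = 4.55% of Oakhollow Services GmbH.
Aggregating (R2): 2.9187% + 4.55% = 7.4687%.

7.4687%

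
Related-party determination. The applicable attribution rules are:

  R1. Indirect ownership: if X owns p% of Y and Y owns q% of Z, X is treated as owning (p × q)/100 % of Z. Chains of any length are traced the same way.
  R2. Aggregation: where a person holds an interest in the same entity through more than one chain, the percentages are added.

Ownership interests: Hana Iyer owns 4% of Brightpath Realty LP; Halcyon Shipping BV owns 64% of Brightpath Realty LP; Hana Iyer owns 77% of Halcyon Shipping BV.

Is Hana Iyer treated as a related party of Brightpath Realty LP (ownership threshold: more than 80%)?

No

Chain via Halcyon Shipping BV (R1): 77% × 64% = 49.28% of Brightpath Realty LP.
Direct interest in Brightpath Realty LP: 4%.
Aggregating (R2): 49.28% + 4% = 53.28%.
53.28% does not exceed the 80% threshold, so Hana is not a related party to Brightpath Realty LP.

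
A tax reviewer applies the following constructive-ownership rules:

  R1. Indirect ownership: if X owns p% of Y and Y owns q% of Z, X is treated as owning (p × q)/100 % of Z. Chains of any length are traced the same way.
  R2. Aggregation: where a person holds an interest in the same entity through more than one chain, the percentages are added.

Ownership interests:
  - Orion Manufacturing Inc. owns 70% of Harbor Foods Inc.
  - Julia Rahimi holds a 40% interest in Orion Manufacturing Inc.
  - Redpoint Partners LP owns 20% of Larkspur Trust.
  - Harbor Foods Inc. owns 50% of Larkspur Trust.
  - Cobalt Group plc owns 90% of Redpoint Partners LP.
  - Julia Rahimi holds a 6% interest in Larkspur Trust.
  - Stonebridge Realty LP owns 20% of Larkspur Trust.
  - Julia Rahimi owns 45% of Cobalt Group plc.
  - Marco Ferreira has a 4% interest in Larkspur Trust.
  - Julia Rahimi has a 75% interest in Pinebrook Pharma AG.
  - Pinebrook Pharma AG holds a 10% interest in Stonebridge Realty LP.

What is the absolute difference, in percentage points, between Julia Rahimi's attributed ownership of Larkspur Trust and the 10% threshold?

19.6

Chain via Pinebrook Pharma AG → Stonebridge Realty LP (R1): 75% × 10% × 20% = 1.5% of Larkspur Trust.
Chain via Orion Manufacturing Inc. → Harbor Foods Inc. (R1): 40% × 70% × 50% = 14% of Larkspur Trust.
Chain via Cobalt Group plc → Redpoint Partners LP (R1): 45% × 90% × 20% = 8.1% of Larkspur Trust.
Direct interest in Larkspur Trust: 6%.
Aggregating (R2): 1.5% + 14% + 8.1% + 6% = 29.6%.
29.6% exceeds the 10% threshold by 19.6 percentage points.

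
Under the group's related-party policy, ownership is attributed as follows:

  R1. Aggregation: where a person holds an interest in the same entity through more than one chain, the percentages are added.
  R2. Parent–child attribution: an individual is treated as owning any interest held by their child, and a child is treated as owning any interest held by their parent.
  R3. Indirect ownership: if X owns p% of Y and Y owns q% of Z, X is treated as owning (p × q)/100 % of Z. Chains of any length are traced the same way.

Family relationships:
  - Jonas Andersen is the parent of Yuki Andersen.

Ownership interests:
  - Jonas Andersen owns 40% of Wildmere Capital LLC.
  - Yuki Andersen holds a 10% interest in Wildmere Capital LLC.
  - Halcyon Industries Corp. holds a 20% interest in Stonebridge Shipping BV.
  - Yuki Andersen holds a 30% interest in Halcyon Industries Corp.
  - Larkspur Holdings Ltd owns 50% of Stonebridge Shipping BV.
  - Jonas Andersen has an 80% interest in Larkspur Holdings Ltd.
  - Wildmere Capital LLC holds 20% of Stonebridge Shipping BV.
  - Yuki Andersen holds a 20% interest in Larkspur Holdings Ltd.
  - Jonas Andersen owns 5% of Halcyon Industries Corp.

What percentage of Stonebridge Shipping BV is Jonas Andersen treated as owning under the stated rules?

67%

By parent–child attribution (R2), Jonas Andersen is treated as also owning Yuki Andersen's interest in Halcyon Industries Corp, giving 5% + 30% = 35%.
By parent–child attribution (R2), Jonas Andersen is treated as also owning Yuki Andersen's interest in Larkspur Holdings Ltd, giving 80% + 20% = 100%.
By parent–child attribution (R2), Jonas Andersen is treated as also owning Yuki Andersen's interest in Wildmere Capital LLC, giving 40% + 10% = 50%.
Chain via Halcyon Industries Corp. (R3): 35% × 20% = 7% of Stonebridge Shipping BV.
Chain via Larkspur Holdings Ltd (R3): 100% × 50% = 50% of Stonebridge Shipping BV.
Chain via Wildmere Capital LLC (R3): 50% × 20% = 10% of Stonebridge Shipping BV.
Aggregating (R1): 7% + 50% + 10% = 67%.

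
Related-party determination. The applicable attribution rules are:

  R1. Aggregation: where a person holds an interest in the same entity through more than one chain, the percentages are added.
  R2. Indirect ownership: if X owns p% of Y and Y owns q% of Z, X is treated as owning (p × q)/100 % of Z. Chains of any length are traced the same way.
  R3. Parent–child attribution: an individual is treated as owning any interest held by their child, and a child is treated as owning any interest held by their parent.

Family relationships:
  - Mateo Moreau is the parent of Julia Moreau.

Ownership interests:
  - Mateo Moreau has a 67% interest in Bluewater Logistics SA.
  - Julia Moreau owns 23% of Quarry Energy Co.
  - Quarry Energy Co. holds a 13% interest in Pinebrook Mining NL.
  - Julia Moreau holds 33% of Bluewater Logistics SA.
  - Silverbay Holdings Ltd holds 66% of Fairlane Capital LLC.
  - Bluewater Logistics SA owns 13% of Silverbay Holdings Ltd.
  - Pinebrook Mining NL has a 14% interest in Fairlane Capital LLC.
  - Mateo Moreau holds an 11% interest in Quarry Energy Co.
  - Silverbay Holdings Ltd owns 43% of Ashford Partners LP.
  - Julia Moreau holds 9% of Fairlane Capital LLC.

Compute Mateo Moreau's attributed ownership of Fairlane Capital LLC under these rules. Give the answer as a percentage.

18.1988%

By parent–child attribution (R3), Mateo Moreau is treated as also owning Julia Moreau's interest in Quarry Energy Co, giving 11% + 23% = 34%.
By parent–child attribution (R3), Mateo Moreau is treated as also owning Julia Moreau's interest in Bluewater Logistics SA, giving 67% + 33% = 100%.
By parent–child attribution (R3), Mateo Moreau is treated as owning Julia Moreau's 9% interest in Fairlane Capital LLC.
Chain via Quarry Energy Co. → Pinebrook Mining NL (R2): 34% × 13% × 14% = 0.6188% of Fairlane Capital LLC.
Chain via Bluewater Logistics SA → Silverbay Holdings Ltd (R2): 100% × 13% × 66% = 8.58% of Fairlane Capital LLC.
Direct interest in Fairlane Capital LLC: 9%.
Aggregating (R1): 0.6188% + 8.58% + 9% = 18.1988%.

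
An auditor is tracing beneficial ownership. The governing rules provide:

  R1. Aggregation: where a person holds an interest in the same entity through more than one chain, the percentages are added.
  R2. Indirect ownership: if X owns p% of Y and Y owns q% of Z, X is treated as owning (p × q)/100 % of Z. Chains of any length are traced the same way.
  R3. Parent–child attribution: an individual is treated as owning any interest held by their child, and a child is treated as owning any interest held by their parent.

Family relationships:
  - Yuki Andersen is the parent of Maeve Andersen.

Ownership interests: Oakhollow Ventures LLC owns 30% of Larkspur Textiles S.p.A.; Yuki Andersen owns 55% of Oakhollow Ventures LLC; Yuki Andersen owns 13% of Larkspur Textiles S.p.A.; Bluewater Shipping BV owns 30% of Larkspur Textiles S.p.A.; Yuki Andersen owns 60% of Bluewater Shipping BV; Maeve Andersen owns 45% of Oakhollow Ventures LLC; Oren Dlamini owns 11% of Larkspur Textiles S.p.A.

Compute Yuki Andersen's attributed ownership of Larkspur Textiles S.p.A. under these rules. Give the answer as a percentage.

61%

By parent–child attribution (R3), Yuki Andersen is treated as also owning Maeve Andersen's interest in Oakhollow Ventures LLC, giving 55% + 45% = 100%.
Chain via Oakhollow Ventures LLC (R2): 100% × 30% = 30% of Larkspur Textiles S.p.A.
Chain via Bluewater Shipping BV (R2): 60% × 30% = 18% of Larkspur Textiles S.p.A.
Direct interest in Larkspur Textiles S.p.A: 13%.
Aggregating (R1): 30% + 18% + 13% = 61%.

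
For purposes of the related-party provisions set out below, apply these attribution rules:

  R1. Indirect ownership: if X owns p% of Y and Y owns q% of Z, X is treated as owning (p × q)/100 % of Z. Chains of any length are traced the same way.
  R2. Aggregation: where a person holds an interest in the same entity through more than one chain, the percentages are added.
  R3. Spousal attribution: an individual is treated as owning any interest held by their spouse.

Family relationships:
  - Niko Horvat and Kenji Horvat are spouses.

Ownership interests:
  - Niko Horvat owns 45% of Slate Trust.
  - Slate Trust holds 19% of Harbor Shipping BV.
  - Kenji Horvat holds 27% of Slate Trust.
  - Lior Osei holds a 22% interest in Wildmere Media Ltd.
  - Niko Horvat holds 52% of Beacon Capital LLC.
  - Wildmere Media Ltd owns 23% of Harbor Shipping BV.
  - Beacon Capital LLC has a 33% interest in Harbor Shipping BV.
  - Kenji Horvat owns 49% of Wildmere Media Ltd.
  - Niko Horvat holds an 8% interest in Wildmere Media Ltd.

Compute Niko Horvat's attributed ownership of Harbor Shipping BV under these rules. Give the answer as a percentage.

By spousal attribution (R3), Niko Horvat is treated as also owning Kenji Horvat's interest in Wildmere Media Ltd, giving 8% + 49% = 57%.
By spousal attribution (R3), Niko Horvat is treated as also owning Kenji Horvat's interest in Slate Trust, giving 45% + 27% = 72%.
Chain via Wildmere Media Ltd (R1): 57% × 23% = 13.11% of Harbor Shipping BV.
Chain via Beacon Capital LLC (R1): 52% × 33% = 17.16% of Harbor Shipping BV.
Chain via Slate Trust (R1): 72% × 19% = 13.68% of Harbor Shipping BV.
Aggregating (R2): 13.11% + 17.16% + 13.68% = 43.95%.

43.95%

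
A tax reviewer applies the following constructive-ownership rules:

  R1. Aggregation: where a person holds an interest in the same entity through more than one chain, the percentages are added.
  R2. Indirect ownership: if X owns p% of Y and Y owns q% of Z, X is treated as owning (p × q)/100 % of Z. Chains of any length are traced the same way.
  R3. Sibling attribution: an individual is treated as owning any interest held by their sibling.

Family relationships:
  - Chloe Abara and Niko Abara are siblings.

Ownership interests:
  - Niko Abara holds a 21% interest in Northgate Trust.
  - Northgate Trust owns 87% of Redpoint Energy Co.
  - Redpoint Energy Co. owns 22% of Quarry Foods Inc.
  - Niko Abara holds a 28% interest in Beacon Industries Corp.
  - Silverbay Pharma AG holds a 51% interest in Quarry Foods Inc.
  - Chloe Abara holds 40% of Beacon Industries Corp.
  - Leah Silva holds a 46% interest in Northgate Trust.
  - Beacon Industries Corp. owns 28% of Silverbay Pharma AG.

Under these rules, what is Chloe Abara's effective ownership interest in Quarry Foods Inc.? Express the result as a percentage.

13.7298%

By sibling attribution (R3), Chloe Abara is treated as also owning Niko Abara's interest in Beacon Industries Corp, giving 40% + 28% = 68%.
By sibling attribution (R3), Chloe Abara is treated as owning Niko Abara's 21% interest in Northgate Trust.
Chain via Beacon Industries Corp. → Silverbay Pharma AG (R2): 68% × 28% × 51% = 9.7104% of Quarry Foods Inc.
Chain via Northgate Trust → Redpoint Energy Co. (R2): 21% × 87% × 22% = 4.0194% of Quarry Foods Inc.
Aggregating (R1): 9.7104% + 4.0194% = 13.7298%.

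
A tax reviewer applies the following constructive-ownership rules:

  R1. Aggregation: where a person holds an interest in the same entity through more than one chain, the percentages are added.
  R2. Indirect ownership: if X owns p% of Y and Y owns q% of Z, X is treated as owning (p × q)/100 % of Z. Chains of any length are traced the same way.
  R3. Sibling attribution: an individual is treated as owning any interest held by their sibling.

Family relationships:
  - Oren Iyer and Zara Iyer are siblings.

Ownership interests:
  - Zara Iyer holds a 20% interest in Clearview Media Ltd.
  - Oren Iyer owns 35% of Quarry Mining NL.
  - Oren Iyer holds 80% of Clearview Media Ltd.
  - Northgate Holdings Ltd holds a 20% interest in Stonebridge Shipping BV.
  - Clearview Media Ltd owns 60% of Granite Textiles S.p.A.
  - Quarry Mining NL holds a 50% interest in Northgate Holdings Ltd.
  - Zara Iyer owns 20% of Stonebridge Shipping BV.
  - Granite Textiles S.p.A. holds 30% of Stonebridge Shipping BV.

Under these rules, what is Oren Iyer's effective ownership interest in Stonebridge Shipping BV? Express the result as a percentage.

By sibling attribution (R3), Oren Iyer is treated as also owning Zara Iyer's interest in Clearview Media Ltd, giving 80% + 20% = 100%.
By sibling attribution (R3), Oren Iyer is treated as owning Zara Iyer's 20% interest in Stonebridge Shipping BV.
Chain via Quarry Mining NL → Northgate Holdings Ltd (R2): 35% × 50% × 20% = 3.5% of Stonebridge Shipping BV.
Chain via Clearview Media Ltd → Granite Textiles S.p.A. (R2): 100% × 60% × 30% = 18% of Stonebridge Shipping BV.
Direct interest in Stonebridge Shipping BV: 20%.
Aggregating (R1): 3.5% + 18% + 20% = 41.5%.

41.5%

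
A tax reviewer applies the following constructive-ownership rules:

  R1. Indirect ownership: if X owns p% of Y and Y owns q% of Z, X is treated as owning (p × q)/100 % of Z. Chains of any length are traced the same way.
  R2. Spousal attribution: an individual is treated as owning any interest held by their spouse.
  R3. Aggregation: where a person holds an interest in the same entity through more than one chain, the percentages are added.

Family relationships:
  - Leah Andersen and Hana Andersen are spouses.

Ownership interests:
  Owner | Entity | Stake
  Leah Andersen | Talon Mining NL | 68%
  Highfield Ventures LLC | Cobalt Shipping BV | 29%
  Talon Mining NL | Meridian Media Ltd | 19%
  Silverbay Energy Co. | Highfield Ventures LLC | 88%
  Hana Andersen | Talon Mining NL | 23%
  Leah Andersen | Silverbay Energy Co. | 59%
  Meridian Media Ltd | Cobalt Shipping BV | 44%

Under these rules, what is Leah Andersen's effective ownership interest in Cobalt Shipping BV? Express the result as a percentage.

22.6644%

By spousal attribution (R2), Leah Andersen is treated as also owning Hana Andersen's interest in Talon Mining NL, giving 68% + 23% = 91%.
Chain via Talon Mining NL → Meridian Media Ltd (R1): 91% × 19% × 44% = 7.6076% of Cobalt Shipping BV.
Chain via Silverbay Energy Co. → Highfield Ventures LLC (R1): 59% × 88% × 29% = 15.0568% of Cobalt Shipping BV.
Aggregating (R3): 7.6076% + 15.0568% = 22.6644%.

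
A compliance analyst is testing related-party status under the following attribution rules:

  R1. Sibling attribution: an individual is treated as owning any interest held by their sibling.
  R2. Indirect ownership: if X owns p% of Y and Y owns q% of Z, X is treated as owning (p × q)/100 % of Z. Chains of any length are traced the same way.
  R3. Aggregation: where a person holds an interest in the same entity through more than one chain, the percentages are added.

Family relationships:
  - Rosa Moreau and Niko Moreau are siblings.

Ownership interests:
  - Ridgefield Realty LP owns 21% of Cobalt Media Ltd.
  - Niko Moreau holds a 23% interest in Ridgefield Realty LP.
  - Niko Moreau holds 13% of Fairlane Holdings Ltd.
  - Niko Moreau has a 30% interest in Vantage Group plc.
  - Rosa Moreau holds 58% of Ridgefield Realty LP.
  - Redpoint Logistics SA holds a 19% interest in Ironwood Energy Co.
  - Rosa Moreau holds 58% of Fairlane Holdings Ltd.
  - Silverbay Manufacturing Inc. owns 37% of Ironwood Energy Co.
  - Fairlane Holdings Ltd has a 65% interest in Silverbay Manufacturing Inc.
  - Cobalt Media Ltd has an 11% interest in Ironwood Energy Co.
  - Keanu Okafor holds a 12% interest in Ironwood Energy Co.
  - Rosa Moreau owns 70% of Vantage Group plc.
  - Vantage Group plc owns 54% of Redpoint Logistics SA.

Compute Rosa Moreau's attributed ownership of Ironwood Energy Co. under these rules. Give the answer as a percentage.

29.2066%

By sibling attribution (R1), Rosa Moreau is treated as also owning Niko Moreau's interest in Ridgefield Realty LP, giving 58% + 23% = 81%.
By sibling attribution (R1), Rosa Moreau is treated as also owning Niko Moreau's interest in Fairlane Holdings Ltd, giving 58% + 13% = 71%.
By sibling attribution (R1), Rosa Moreau is treated as also owning Niko Moreau's interest in Vantage Group plc, giving 70% + 30% = 100%.
Chain via Ridgefield Realty LP → Cobalt Media Ltd (R2): 81% × 21% × 11% = 1.8711% of Ironwood Energy Co.
Chain via Fairlane Holdings Ltd → Silverbay Manufacturing Inc. (R2): 71% × 65% × 37% = 17.0755% of Ironwood Energy Co.
Chain via Vantage Group plc → Redpoint Logistics SA (R2): 100% × 54% × 19% = 10.26% of Ironwood Energy Co.
Aggregating (R3): 1.8711% + 17.0755% + 10.26% = 29.2066%.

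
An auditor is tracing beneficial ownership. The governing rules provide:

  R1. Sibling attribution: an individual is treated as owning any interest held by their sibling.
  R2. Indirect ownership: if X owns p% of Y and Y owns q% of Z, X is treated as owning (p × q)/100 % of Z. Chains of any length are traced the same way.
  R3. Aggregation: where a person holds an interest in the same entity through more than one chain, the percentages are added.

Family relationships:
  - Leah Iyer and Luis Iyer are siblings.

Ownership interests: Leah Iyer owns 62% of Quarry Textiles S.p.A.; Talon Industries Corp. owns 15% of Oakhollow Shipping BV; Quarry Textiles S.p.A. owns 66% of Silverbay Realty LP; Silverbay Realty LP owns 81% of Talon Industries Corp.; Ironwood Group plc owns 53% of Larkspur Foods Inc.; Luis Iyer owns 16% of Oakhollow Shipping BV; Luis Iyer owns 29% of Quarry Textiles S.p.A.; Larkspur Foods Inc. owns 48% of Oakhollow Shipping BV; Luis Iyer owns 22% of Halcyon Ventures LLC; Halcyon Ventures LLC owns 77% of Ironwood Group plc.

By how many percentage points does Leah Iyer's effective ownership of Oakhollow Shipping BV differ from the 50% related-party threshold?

22.393174

By sibling attribution (R1), Leah Iyer is treated as also owning Luis Iyer's interest in Quarry Textiles S.p.A, giving 62% + 29% = 91%.
By sibling attribution (R1), Leah Iyer is treated as owning Luis Iyer's 22% interest in Halcyon Ventures LLC.
By sibling attribution (R1), Leah Iyer is treated as owning Luis Iyer's 16% interest in Oakhollow Shipping BV.
Chain via Quarry Textiles S.p.A. → Silverbay Realty LP → Talon Industries Corp. (R2): 91% × 66% × 81% × 15% = 7.29729% of Oakhollow Shipping BV.
Chain via Halcyon Ventures LLC → Ironwood Group plc → Larkspur Foods Inc. (R2): 22% × 77% × 53% × 48% = 4.309536% of Oakhollow Shipping BV.
Direct interest in Oakhollow Shipping BV: 16%.
Aggregating (R3): 7.29729% + 4.309536% + 16% = 27.606826%.
27.606826% falls short of the 50% threshold by 22.393174 percentage points.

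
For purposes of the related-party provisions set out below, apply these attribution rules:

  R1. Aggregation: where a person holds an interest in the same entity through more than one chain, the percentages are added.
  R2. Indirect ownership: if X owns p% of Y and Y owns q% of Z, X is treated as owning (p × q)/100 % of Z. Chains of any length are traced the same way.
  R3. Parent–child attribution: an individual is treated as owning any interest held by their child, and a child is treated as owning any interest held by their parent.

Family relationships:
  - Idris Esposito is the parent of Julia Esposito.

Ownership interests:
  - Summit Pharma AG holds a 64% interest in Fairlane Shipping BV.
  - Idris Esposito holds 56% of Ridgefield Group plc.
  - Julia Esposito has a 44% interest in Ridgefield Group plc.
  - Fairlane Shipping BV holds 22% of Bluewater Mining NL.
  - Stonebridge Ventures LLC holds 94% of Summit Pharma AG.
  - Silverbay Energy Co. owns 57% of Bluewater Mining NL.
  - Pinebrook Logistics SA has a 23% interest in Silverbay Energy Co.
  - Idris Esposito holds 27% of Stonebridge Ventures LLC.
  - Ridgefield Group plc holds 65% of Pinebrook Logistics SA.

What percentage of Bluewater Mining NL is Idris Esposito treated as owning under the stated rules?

By parent–child attribution (R3), Idris Esposito is treated as also owning Julia Esposito's interest in Ridgefield Group plc, giving 56% + 44% = 100%.
Chain via Stonebridge Ventures LLC → Summit Pharma AG → Fairlane Shipping BV (R2): 27% × 94% × 64% × 22% = 3.573504% of Bluewater Mining NL.
Chain via Ridgefield Group plc → Pinebrook Logistics SA → Silverbay Energy Co. (R2): 100% × 65% × 23% × 57% = 8.5215% of Bluewater Mining NL.
Aggregating (R1): 3.573504% + 8.5215% = 12.095004%.

12.095004%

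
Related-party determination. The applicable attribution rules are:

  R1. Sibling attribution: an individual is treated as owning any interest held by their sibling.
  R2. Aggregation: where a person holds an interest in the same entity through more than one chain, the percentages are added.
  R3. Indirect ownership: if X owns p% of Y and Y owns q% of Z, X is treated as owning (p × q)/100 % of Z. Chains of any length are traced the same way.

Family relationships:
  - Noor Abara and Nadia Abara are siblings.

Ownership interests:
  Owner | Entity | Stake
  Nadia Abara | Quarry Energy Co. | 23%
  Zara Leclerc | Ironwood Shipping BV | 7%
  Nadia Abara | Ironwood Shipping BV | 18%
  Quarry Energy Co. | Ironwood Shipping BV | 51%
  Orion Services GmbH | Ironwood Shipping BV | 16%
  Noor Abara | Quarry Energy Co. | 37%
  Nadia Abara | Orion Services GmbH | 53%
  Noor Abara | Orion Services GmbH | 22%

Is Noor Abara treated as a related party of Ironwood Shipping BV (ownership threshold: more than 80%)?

No

By sibling attribution (R1), Noor Abara is treated as also owning Nadia Abara's interest in Orion Services GmbH, giving 22% + 53% = 75%.
By sibling attribution (R1), Noor Abara is treated as also owning Nadia Abara's interest in Quarry Energy Co, giving 37% + 23% = 60%.
By sibling attribution (R1), Noor Abara is treated as owning Nadia Abara's 18% interest in Ironwood Shipping BV.
Chain via Orion Services GmbH (R3): 75% × 16% = 12% of Ironwood Shipping BV.
Chain via Quarry Energy Co. (R3): 60% × 51% = 30.6% of Ironwood Shipping BV.
Direct interest in Ironwood Shipping BV: 18%.
Aggregating (R2): 12% + 30.6% + 18% = 60.6%.
60.6% does not exceed the 80% threshold, so Noor is not a related party to Ironwood Shipping BV.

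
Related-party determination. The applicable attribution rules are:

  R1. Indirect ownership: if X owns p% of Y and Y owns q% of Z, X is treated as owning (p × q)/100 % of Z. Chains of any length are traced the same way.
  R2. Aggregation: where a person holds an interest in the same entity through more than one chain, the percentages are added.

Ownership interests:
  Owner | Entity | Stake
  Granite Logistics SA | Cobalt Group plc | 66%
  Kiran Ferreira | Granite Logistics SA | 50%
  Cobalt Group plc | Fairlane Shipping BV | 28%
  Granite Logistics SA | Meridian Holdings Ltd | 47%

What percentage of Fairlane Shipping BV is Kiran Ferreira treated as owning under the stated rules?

Chain via Granite Logistics SA → Cobalt Group plc (R1): 50% × 66% × 28% = 9.24% of Fairlane Shipping BV.

9.24%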